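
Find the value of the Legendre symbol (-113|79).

1

Reduce the numerator: -113 ≡ 45 (mod 79), so (-113|79) = (45|79).
45 ≡ 1 (mod 4), so quadratic reciprocity gives (45|79) = (79|45). Reduce: 79 ≡ 34 (mod 45). Now have (34|45).
Factor out 2: 34 = 2·17. Since 45 ≡ 5 (mod 8), (2|45) = -1. Now have -(17|45).
17 ≡ 1 (mod 4), so quadratic reciprocity gives (17|45) = (45|17). Reduce: 45 ≡ 11 (mod 17). Now have -(11|17).
17 ≡ 1 (mod 4), so quadratic reciprocity gives (11|17) = (17|11). Reduce: 17 ≡ 6 (mod 11). Now have -(6|11).
Factor out 2: 6 = 2·3. Since 11 ≡ 3 (mod 8), (2|11) = -1. Now have (3|11).
Both 3 ≡ 3 and 11 ≡ 3 (mod 4), so reciprocity gives (3|11) = -(11|3). Reduce: 11 ≡ 2 (mod 3). Now have -(2|3).
Factor out 2: 2 = 2. Since 3 ≡ 3 (mod 8), (2|3) = -1. Now have (1|3).
(1|3) = 1. Collecting the sign factors: 1.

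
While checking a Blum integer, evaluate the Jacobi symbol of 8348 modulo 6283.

-1

Reduce the numerator: 8348 ≡ 2065 (mod 6283), so (8348/6283) = (2065/6283).
2065 ≡ 1 (mod 4), so quadratic reciprocity gives (2065/6283) = (6283/2065). Reduce: 6283 ≡ 88 (mod 2065). Now have (88/2065).
Factor out 2: 88 = 2^3·11. Since 2065 ≡ 1 (mod 8), (2/2065) = +1, and (2/2065)^3 = +1. Now have (11/2065).
2065 ≡ 1 (mod 4), so quadratic reciprocity gives (11/2065) = (2065/11). Reduce: 2065 ≡ 8 (mod 11). Now have (8/11).
Factor out 2: 8 = 2^3. Since 11 ≡ 3 (mod 8), (2/11) = -1, and (2/11)^3 = -1. Now have -(1/11).
(1/11) = 1. Collecting the sign factors: -1.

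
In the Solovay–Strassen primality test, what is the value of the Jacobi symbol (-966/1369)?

1

Reduce the numerator: -966 ≡ 403 (mod 1369), so (-966/1369) = (403/1369).
1369 ≡ 1 (mod 4), so quadratic reciprocity gives (403/1369) = (1369/403). Reduce: 1369 ≡ 160 (mod 403). Now have (160/403).
Factor out 2: 160 = 2^5·5. Since 403 ≡ 3 (mod 8), (2/403) = -1, and (2/403)^5 = -1. Now have -(5/403).
5 ≡ 1 (mod 4), so quadratic reciprocity gives (5/403) = (403/5). Reduce: 403 ≡ 3 (mod 5). Now have -(3/5).
5 ≡ 1 (mod 4), so quadratic reciprocity gives (3/5) = (5/3). Reduce: 5 ≡ 2 (mod 3). Now have -(2/3).
Factor out 2: 2 = 2. Since 3 ≡ 3 (mod 8), (2/3) = -1. Now have (1/3).
(1/3) = 1. Collecting the sign factors: 1.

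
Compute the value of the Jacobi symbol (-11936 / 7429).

Reduce the numerator: -11936 ≡ 2922 (mod 7429), so (-11936 / 7429) = (2922 / 7429).
Factor out 2: 2922 = 2·1461. Since 7429 ≡ 5 (mod 8), (2 / 7429) = -1. Now have -(1461 / 7429).
1461 ≡ 1 (mod 4), so quadratic reciprocity gives (1461 / 7429) = (7429 / 1461). Reduce: 7429 ≡ 124 (mod 1461). Now have -(124 / 1461).
Factor out 2: 124 = 2^2·31. Since 1461 ≡ 5 (mod 8), (2 / 1461) = -1, and (2 / 1461)^2 = +1. Now have -(31 / 1461).
1461 ≡ 1 (mod 4), so quadratic reciprocity gives (31 / 1461) = (1461 / 31). Reduce: 1461 ≡ 4 (mod 31). Now have -(4 / 31).
Factor out 2: 4 = 2^2. Since 31 ≡ 7 (mod 8), (2 / 31) = +1, and (2 / 31)^2 = +1. Now have -(1 / 31).
(1 / 31) = 1. Collecting the sign factors: -1.

-1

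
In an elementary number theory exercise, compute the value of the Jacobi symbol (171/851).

(171/851)
  = -(851/171)    [QR: both ≡ 3 mod 4, sign flips]
  = -(167/171)    [851 ≡ 167 mod 171]
  = (171/167)    [QR: both ≡ 3 mod 4, sign flips]
  = (4/167)    [171 ≡ 4 mod 167]
  = (1/167)    [167 ≡ 7 mod 8 ⇒ (2/167)^2 = +1]
  = 1    [(1/167) = 1]

1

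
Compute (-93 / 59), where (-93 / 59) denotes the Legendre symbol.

1

(-93 / 59)
  = -(93 / 59)    [59 ≡ 3 mod 4 ⇒ (-1 / 59) = -1]
  = -(34 / 59)    [93 ≡ 34 mod 59]
  = (17 / 59)    [59 ≡ 3 mod 8 ⇒ (2 / 59) = -1]
  = (59 / 17)    [QR: 17 ≡ 1 mod 4, sign kept]
  = (8 / 17)    [59 ≡ 8 mod 17]
  = (1 / 17)    [17 ≡ 1 mod 8 ⇒ (2 / 17)^3 = +1]
  = 1    [(1 / 17) = 1]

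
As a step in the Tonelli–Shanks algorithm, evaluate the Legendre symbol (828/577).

1

Reduce the numerator: 828 ≡ 251 (mod 577), so (828/577) = (251/577).
577 ≡ 1 (mod 4), so quadratic reciprocity gives (251/577) = (577/251). Reduce: 577 ≡ 75 (mod 251). Now have (75/251).
Both 75 ≡ 3 and 251 ≡ 3 (mod 4), so reciprocity gives (75/251) = -(251/75). Reduce: 251 ≡ 26 (mod 75). Now have -(26/75).
Factor out 2: 26 = 2·13. Since 75 ≡ 3 (mod 8), (2/75) = -1. Now have (13/75).
13 ≡ 1 (mod 4), so quadratic reciprocity gives (13/75) = (75/13). Reduce: 75 ≡ 10 (mod 13). Now have (10/13).
Factor out 2: 10 = 2·5. Since 13 ≡ 5 (mod 8), (2/13) = -1. Now have -(5/13).
5 ≡ 1 (mod 4), so quadratic reciprocity gives (5/13) = (13/5). Reduce: 13 ≡ 3 (mod 5). Now have -(3/5).
5 ≡ 1 (mod 4), so quadratic reciprocity gives (3/5) = (5/3). Reduce: 5 ≡ 2 (mod 3). Now have -(2/3).
Factor out 2: 2 = 2. Since 3 ≡ 3 (mod 8), (2/3) = -1. Now have (1/3).
(1/3) = 1. Collecting the sign factors: 1.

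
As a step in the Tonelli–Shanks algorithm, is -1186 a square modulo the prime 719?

yes

Pull out -1: (-1186/719) = (-1/719)·(1186/719). Since 719 ≡ 3 (mod 4), (-1/719) = -1. Now have -(1186/719).
Reduce the numerator: 1186 ≡ 467 (mod 719), so (1186/719) = (467/719).
Both 467 ≡ 3 and 719 ≡ 3 (mod 4), so reciprocity gives (467/719) = -(719/467). Reduce: 719 ≡ 252 (mod 467). Now have (252/467).
Factor out 2: 252 = 2^2·63. Since 467 ≡ 3 (mod 8), (2/467) = -1, and (2/467)^2 = +1. Now have (63/467).
Both 63 ≡ 3 and 467 ≡ 3 (mod 4), so reciprocity gives (63/467) = -(467/63). Reduce: 467 ≡ 26 (mod 63). Now have -(26/63).
Factor out 2: 26 = 2·13. Since 63 ≡ 7 (mod 8), (2/63) = +1. Now have -(13/63).
13 ≡ 1 (mod 4), so quadratic reciprocity gives (13/63) = (63/13). Reduce: 63 ≡ 11 (mod 13). Now have -(11/13).
13 ≡ 1 (mod 4), so quadratic reciprocity gives (11/13) = (13/11). Reduce: 13 ≡ 2 (mod 11). Now have -(2/11).
Factor out 2: 2 = 2. Since 11 ≡ 3 (mod 8), (2/11) = -1. Now have (1/11).
(1/11) = 1. Collecting the sign factors: 1.
The Legendre symbol is 1, so x^2 ≡ -1186 (mod 719) has solution.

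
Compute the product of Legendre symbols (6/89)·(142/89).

By multiplicativity, (6·142/89) = (6/89)·(142/89).
First factor (6/89):
Factor out 2: 6 = 2·3. Since 89 ≡ 1 (mod 8), (2/89) = +1. Now have (3/89).
89 ≡ 1 (mod 4), so quadratic reciprocity gives (3/89) = (89/3). Reduce: 89 ≡ 2 (mod 3). Now have (2/3).
Factor out 2: 2 = 2. Since 3 ≡ 3 (mod 8), (2/3) = -1. Now have -(1/3).
(1/3) = 1. Collecting the sign factors: -1.
Second factor (142/89):
Reduce the numerator: 142 ≡ 53 (mod 89), so (142/89) = (53/89).
53 ≡ 1 (mod 4), so quadratic reciprocity gives (53/89) = (89/53). Reduce: 89 ≡ 36 (mod 53). Now have (36/53).
Factor out 2: 36 = 2^2·9. Since 53 ≡ 5 (mod 8), (2/53) = -1, and (2/53)^2 = +1. Now have (9/53).
9 ≡ 1 (mod 4), so quadratic reciprocity gives (9/53) = (53/9). Reduce: 53 ≡ 8 (mod 9). Now have (8/9).
Factor out 2: 8 = 2^3. Since 9 ≡ 1 (mod 8), (2/9) = +1, and (2/9)^3 = +1. Now have (1/9).
(1/9) = 1. Collecting the sign factors: 1.
Product: (-1)·(1) = -1.

-1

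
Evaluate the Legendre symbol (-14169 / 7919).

(-14169 / 7919)
  = (1669 / 7919)    [-14169 ≡ 1669 mod 7919]
  = (7919 / 1669)    [QR: 1669 ≡ 1 mod 4, sign kept]
  = (1243 / 1669)    [7919 ≡ 1243 mod 1669]
  = (1669 / 1243)    [QR: 1669 ≡ 1 mod 4, sign kept]
  = (426 / 1243)    [1669 ≡ 426 mod 1243]
  = -(213 / 1243)    [1243 ≡ 3 mod 8 ⇒ (2 / 1243) = -1]
  = -(1243 / 213)    [QR: 213 ≡ 1 mod 4, sign kept]
  = -(178 / 213)    [1243 ≡ 178 mod 213]
  = (89 / 213)    [213 ≡ 5 mod 8 ⇒ (2 / 213) = -1]
  = (213 / 89)    [QR: 89 ≡ 1 mod 4, sign kept]
  = (35 / 89)    [213 ≡ 35 mod 89]
  = (89 / 35)    [QR: 89 ≡ 1 mod 4, sign kept]
  = (19 / 35)    [89 ≡ 19 mod 35]
  = -(35 / 19)    [QR: both ≡ 3 mod 4, sign flips]
  = -(16 / 19)    [35 ≡ 16 mod 19]
  = -(1 / 19)    [19 ≡ 3 mod 8 ⇒ (2 / 19)^4 = +1]
  = -1    [(1 / 19) = 1]

-1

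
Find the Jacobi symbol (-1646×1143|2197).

By multiplicativity, (-1646·1143|2197) = (-1646|2197)·(1143|2197).
First factor (-1646|2197):
(-1646|2197)
  = (551|2197)    [-1646 ≡ 551 mod 2197]
  = (2197|551)    [QR: 2197 ≡ 1 mod 4, sign kept]
  = (544|551)    [2197 ≡ 544 mod 551]
  = (17|551)    [551 ≡ 7 mod 8 ⇒ (2|551)^5 = +1]
  = (551|17)    [QR: 17 ≡ 1 mod 4, sign kept]
  = (7|17)    [551 ≡ 7 mod 17]
  = (17|7)    [QR: 17 ≡ 1 mod 4, sign kept]
  = (3|7)    [17 ≡ 3 mod 7]
  = -(7|3)    [QR: both ≡ 3 mod 4, sign flips]
  = -(1|3)    [7 ≡ 1 mod 3]
  = -1    [(1|3) = 1]
Second factor (1143|2197):
(1143|2197)
  = (2197|1143)    [QR: 2197 ≡ 1 mod 4, sign kept]
  = (1054|1143)    [2197 ≡ 1054 mod 1143]
  = (527|1143)    [1143 ≡ 7 mod 8 ⇒ (2|1143) = +1]
  = -(1143|527)    [QR: both ≡ 3 mod 4, sign flips]
  = -(89|527)    [1143 ≡ 89 mod 527]
  = -(527|89)    [QR: 89 ≡ 1 mod 4, sign kept]
  = -(82|89)    [527 ≡ 82 mod 89]
  = -(41|89)    [89 ≡ 1 mod 8 ⇒ (2|89) = +1]
  = -(89|41)    [QR: 41 ≡ 1 mod 4, sign kept]
  = -(7|41)    [89 ≡ 7 mod 41]
  = -(41|7)    [QR: 41 ≡ 1 mod 4, sign kept]
  = -(6|7)    [41 ≡ 6 mod 7]
  = -(3|7)    [7 ≡ 7 mod 8 ⇒ (2|7) = +1]
  = (7|3)    [QR: both ≡ 3 mod 4, sign flips]
  = (1|3)    [7 ≡ 1 mod 3]
  = 1    [(1|3) = 1]
Product: (-1)·(1) = -1.

-1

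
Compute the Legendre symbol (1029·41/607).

-1

By multiplicativity, (1029·41/607) = (1029/607)·(41/607).
First factor (1029/607):
(1029/607)
  = (422/607)    [1029 ≡ 422 mod 607]
  = (211/607)    [607 ≡ 7 mod 8 ⇒ (2/607) = +1]
  = -(607/211)    [QR: both ≡ 3 mod 4, sign flips]
  = -(185/211)    [607 ≡ 185 mod 211]
  = -(211/185)    [QR: 185 ≡ 1 mod 4, sign kept]
  = -(26/185)    [211 ≡ 26 mod 185]
  = -(13/185)    [185 ≡ 1 mod 8 ⇒ (2/185) = +1]
  = -(185/13)    [QR: 13 ≡ 1 mod 4, sign kept]
  = -(3/13)    [185 ≡ 3 mod 13]
  = -(13/3)    [QR: 13 ≡ 1 mod 4, sign kept]
  = -(1/3)    [13 ≡ 1 mod 3]
  = -1    [(1/3) = 1]
Second factor (41/607):
(41/607)
  = (607/41)    [QR: 41 ≡ 1 mod 4, sign kept]
  = (33/41)    [607 ≡ 33 mod 41]
  = (41/33)    [QR: 33 ≡ 1 mod 4, sign kept]
  = (8/33)    [41 ≡ 8 mod 33]
  = (1/33)    [33 ≡ 1 mod 8 ⇒ (2/33)^3 = +1]
  = 1    [(1/33) = 1]
Product: (-1)·(1) = -1.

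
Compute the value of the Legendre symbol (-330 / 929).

Reduce the numerator: -330 ≡ 599 (mod 929), so (-330 / 929) = (599 / 929).
929 ≡ 1 (mod 4), so quadratic reciprocity gives (599 / 929) = (929 / 599). Reduce: 929 ≡ 330 (mod 599). Now have (330 / 599).
Factor out 2: 330 = 2·165. Since 599 ≡ 7 (mod 8), (2 / 599) = +1. Now have (165 / 599).
165 ≡ 1 (mod 4), so quadratic reciprocity gives (165 / 599) = (599 / 165). Reduce: 599 ≡ 104 (mod 165). Now have (104 / 165).
Factor out 2: 104 = 2^3·13. Since 165 ≡ 5 (mod 8), (2 / 165) = -1, and (2 / 165)^3 = -1. Now have -(13 / 165).
13 ≡ 1 (mod 4), so quadratic reciprocity gives (13 / 165) = (165 / 13). Reduce: 165 ≡ 9 (mod 13). Now have -(9 / 13).
9 ≡ 1 (mod 4), so quadratic reciprocity gives (9 / 13) = (13 / 9). Reduce: 13 ≡ 4 (mod 9). Now have -(4 / 9).
Factor out 2: 4 = 2^2. Since 9 ≡ 1 (mod 8), (2 / 9) = +1, and (2 / 9)^2 = +1. Now have -(1 / 9).
(1 / 9) = 1. Collecting the sign factors: -1.

-1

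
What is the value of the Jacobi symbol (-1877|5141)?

Reduce the numerator: -1877 ≡ 3264 (mod 5141), so (-1877|5141) = (3264|5141).
Factor out 2: 3264 = 2^6·51. Since 5141 ≡ 5 (mod 8), (2|5141) = -1, and (2|5141)^6 = +1. Now have (51|5141).
5141 ≡ 1 (mod 4), so quadratic reciprocity gives (51|5141) = (5141|51). Reduce: 5141 ≡ 41 (mod 51). Now have (41|51).
41 ≡ 1 (mod 4), so quadratic reciprocity gives (41|51) = (51|41). Reduce: 51 ≡ 10 (mod 41). Now have (10|41).
Factor out 2: 10 = 2·5. Since 41 ≡ 1 (mod 8), (2|41) = +1. Now have (5|41).
5 ≡ 1 (mod 4), so quadratic reciprocity gives (5|41) = (41|5). Reduce: 41 ≡ 1 (mod 5). Now have (1|5).
(1|5) = 1. Collecting the sign factors: 1.

1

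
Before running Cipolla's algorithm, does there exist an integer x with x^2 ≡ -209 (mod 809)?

no

(-209/809)
  = (209/809)    [809 ≡ 1 mod 4 ⇒ (-1/809) = +1]
  = (809/209)    [QR: 209 ≡ 1 mod 4, sign kept]
  = (182/209)    [809 ≡ 182 mod 209]
  = (91/209)    [209 ≡ 1 mod 8 ⇒ (2/209) = +1]
  = (209/91)    [QR: 209 ≡ 1 mod 4, sign kept]
  = (27/91)    [209 ≡ 27 mod 91]
  = -(91/27)    [QR: both ≡ 3 mod 4, sign flips]
  = -(10/27)    [91 ≡ 10 mod 27]
  = (5/27)    [27 ≡ 3 mod 8 ⇒ (2/27) = -1]
  = (27/5)    [QR: 5 ≡ 1 mod 4, sign kept]
  = (2/5)    [27 ≡ 2 mod 5]
  = -(1/5)    [5 ≡ 5 mod 8 ⇒ (2/5) = -1]
  = -1    [(1/5) = 1]
(-209/809) = -1, and 809 is prime, so -209 is not a quadratic residue mod 809.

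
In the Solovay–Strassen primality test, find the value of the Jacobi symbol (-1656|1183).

-1

(-1656|1183)
  = (710|1183)    [-1656 ≡ 710 mod 1183]
  = (355|1183)    [1183 ≡ 7 mod 8 ⇒ (2|1183) = +1]
  = -(1183|355)    [QR: both ≡ 3 mod 4, sign flips]
  = -(118|355)    [1183 ≡ 118 mod 355]
  = (59|355)    [355 ≡ 3 mod 8 ⇒ (2|355) = -1]
  = -(355|59)    [QR: both ≡ 3 mod 4, sign flips]
  = -(1|59)    [355 ≡ 1 mod 59]
  = -1    [(1|59) = 1]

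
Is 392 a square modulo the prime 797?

(392|797)
  = -(49|797)    [797 ≡ 5 mod 8 ⇒ (2|797)^3 = -1]
  = -(797|49)    [QR: 49 ≡ 1 mod 4, sign kept]
  = -(13|49)    [797 ≡ 13 mod 49]
  = -(49|13)    [QR: 13 ≡ 1 mod 4, sign kept]
  = -(10|13)    [49 ≡ 10 mod 13]
  = (5|13)    [13 ≡ 5 mod 8 ⇒ (2|13) = -1]
  = (13|5)    [QR: 5 ≡ 1 mod 4, sign kept]
  = (3|5)    [13 ≡ 3 mod 5]
  = (5|3)    [QR: 5 ≡ 1 mod 4, sign kept]
  = (2|3)    [5 ≡ 2 mod 3]
  = -(1|3)    [3 ≡ 3 mod 8 ⇒ (2|3) = -1]
  = -1    [(1|3) = 1]
The Legendre symbol is -1, so x^2 ≡ 392 (mod 797) has no solution.

no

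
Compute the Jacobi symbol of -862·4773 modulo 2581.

1

By multiplicativity, (-862·4773 / 2581) = (-862 / 2581)·(4773 / 2581).
First factor (-862 / 2581):
Reduce the numerator: -862 ≡ 1719 (mod 2581), so (-862 / 2581) = (1719 / 2581).
2581 ≡ 1 (mod 4), so quadratic reciprocity gives (1719 / 2581) = (2581 / 1719). Reduce: 2581 ≡ 862 (mod 1719). Now have (862 / 1719).
Factor out 2: 862 = 2·431. Since 1719 ≡ 7 (mod 8), (2 / 1719) = +1. Now have (431 / 1719).
Both 431 ≡ 3 and 1719 ≡ 3 (mod 4), so reciprocity gives (431 / 1719) = -(1719 / 431). Reduce: 1719 ≡ 426 (mod 431). Now have -(426 / 431).
Factor out 2: 426 = 2·213. Since 431 ≡ 7 (mod 8), (2 / 431) = +1. Now have -(213 / 431).
213 ≡ 1 (mod 4), so quadratic reciprocity gives (213 / 431) = (431 / 213). Reduce: 431 ≡ 5 (mod 213). Now have -(5 / 213).
5 ≡ 1 (mod 4), so quadratic reciprocity gives (5 / 213) = (213 / 5). Reduce: 213 ≡ 3 (mod 5). Now have -(3 / 5).
5 ≡ 1 (mod 4), so quadratic reciprocity gives (3 / 5) = (5 / 3). Reduce: 5 ≡ 2 (mod 3). Now have -(2 / 3).
Factor out 2: 2 = 2. Since 3 ≡ 3 (mod 8), (2 / 3) = -1. Now have (1 / 3).
(1 / 3) = 1. Collecting the sign factors: 1.
Second factor (4773 / 2581):
Reduce the numerator: 4773 ≡ 2192 (mod 2581), so (4773 / 2581) = (2192 / 2581).
Factor out 2: 2192 = 2^4·137. Since 2581 ≡ 5 (mod 8), (2 / 2581) = -1, and (2 / 2581)^4 = +1. Now have (137 / 2581).
137 ≡ 1 (mod 4), so quadratic reciprocity gives (137 / 2581) = (2581 / 137). Reduce: 2581 ≡ 115 (mod 137). Now have (115 / 137).
137 ≡ 1 (mod 4), so quadratic reciprocity gives (115 / 137) = (137 / 115). Reduce: 137 ≡ 22 (mod 115). Now have (22 / 115).
Factor out 2: 22 = 2·11. Since 115 ≡ 3 (mod 8), (2 / 115) = -1. Now have -(11 / 115).
Both 11 ≡ 3 and 115 ≡ 3 (mod 4), so reciprocity gives (11 / 115) = -(115 / 11). Reduce: 115 ≡ 5 (mod 11). Now have (5 / 11).
5 ≡ 1 (mod 4), so quadratic reciprocity gives (5 / 11) = (11 / 5). Reduce: 11 ≡ 1 (mod 5). Now have (1 / 5).
(1 / 5) = 1. Collecting the sign factors: 1.
Product: (1)·(1) = 1.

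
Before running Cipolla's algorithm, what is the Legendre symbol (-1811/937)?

(-1811/937)
  = (1811/937)    [937 ≡ 1 mod 4 ⇒ (-1/937) = +1]
  = (874/937)    [1811 ≡ 874 mod 937]
  = (437/937)    [937 ≡ 1 mod 8 ⇒ (2/937) = +1]
  = (937/437)    [QR: 437 ≡ 1 mod 4, sign kept]
  = (63/437)    [937 ≡ 63 mod 437]
  = (437/63)    [QR: 437 ≡ 1 mod 4, sign kept]
  = (59/63)    [437 ≡ 59 mod 63]
  = -(63/59)    [QR: both ≡ 3 mod 4, sign flips]
  = -(4/59)    [63 ≡ 4 mod 59]
  = -(1/59)    [59 ≡ 3 mod 8 ⇒ (2/59)^2 = +1]
  = -1    [(1/59) = 1]

-1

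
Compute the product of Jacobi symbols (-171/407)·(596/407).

1

By multiplicativity, (-171·596/407) = (-171/407)·(596/407).
First factor (-171/407):
(-171/407)
  = (236/407)    [-171 ≡ 236 mod 407]
  = (59/407)    [407 ≡ 7 mod 8 ⇒ (2/407)^2 = +1]
  = -(407/59)    [QR: both ≡ 3 mod 4, sign flips]
  = -(53/59)    [407 ≡ 53 mod 59]
  = -(59/53)    [QR: 53 ≡ 1 mod 4, sign kept]
  = -(6/53)    [59 ≡ 6 mod 53]
  = (3/53)    [53 ≡ 5 mod 8 ⇒ (2/53) = -1]
  = (53/3)    [QR: 53 ≡ 1 mod 4, sign kept]
  = (2/3)    [53 ≡ 2 mod 3]
  = -(1/3)    [3 ≡ 3 mod 8 ⇒ (2/3) = -1]
  = -1    [(1/3) = 1]
Second factor (596/407):
(596/407)
  = (189/407)    [596 ≡ 189 mod 407]
  = (407/189)    [QR: 189 ≡ 1 mod 4, sign kept]
  = (29/189)    [407 ≡ 29 mod 189]
  = (189/29)    [QR: 29 ≡ 1 mod 4, sign kept]
  = (15/29)    [189 ≡ 15 mod 29]
  = (29/15)    [QR: 29 ≡ 1 mod 4, sign kept]
  = (14/15)    [29 ≡ 14 mod 15]
  = (7/15)    [15 ≡ 7 mod 8 ⇒ (2/15) = +1]
  = -(15/7)    [QR: both ≡ 3 mod 4, sign flips]
  = -(1/7)    [15 ≡ 1 mod 7]
  = -1    [(1/7) = 1]
Product: (-1)·(-1) = 1.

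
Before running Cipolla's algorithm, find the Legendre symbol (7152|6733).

(7152|6733)
  = (419|6733)    [7152 ≡ 419 mod 6733]
  = (6733|419)    [QR: 6733 ≡ 1 mod 4, sign kept]
  = (29|419)    [6733 ≡ 29 mod 419]
  = (419|29)    [QR: 29 ≡ 1 mod 4, sign kept]
  = (13|29)    [419 ≡ 13 mod 29]
  = (29|13)    [QR: 13 ≡ 1 mod 4, sign kept]
  = (3|13)    [29 ≡ 3 mod 13]
  = (13|3)    [QR: 13 ≡ 1 mod 4, sign kept]
  = (1|3)    [13 ≡ 1 mod 3]
  = 1    [(1|3) = 1]

1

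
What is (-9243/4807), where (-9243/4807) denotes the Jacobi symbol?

1

(-9243/4807)
  = (371/4807)    [-9243 ≡ 371 mod 4807]
  = -(4807/371)    [QR: both ≡ 3 mod 4, sign flips]
  = -(355/371)    [4807 ≡ 355 mod 371]
  = (371/355)    [QR: both ≡ 3 mod 4, sign flips]
  = (16/355)    [371 ≡ 16 mod 355]
  = (1/355)    [355 ≡ 3 mod 8 ⇒ (2/355)^4 = +1]
  = 1    [(1/355) = 1]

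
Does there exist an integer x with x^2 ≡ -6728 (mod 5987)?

yes

(-6728|5987)
  = -(6728|5987)    [5987 ≡ 3 mod 4 ⇒ (-1|5987) = -1]
  = -(741|5987)    [6728 ≡ 741 mod 5987]
  = -(5987|741)    [QR: 741 ≡ 1 mod 4, sign kept]
  = -(59|741)    [5987 ≡ 59 mod 741]
  = -(741|59)    [QR: 741 ≡ 1 mod 4, sign kept]
  = -(33|59)    [741 ≡ 33 mod 59]
  = -(59|33)    [QR: 33 ≡ 1 mod 4, sign kept]
  = -(26|33)    [59 ≡ 26 mod 33]
  = -(13|33)    [33 ≡ 1 mod 8 ⇒ (2|33) = +1]
  = -(33|13)    [QR: 13 ≡ 1 mod 4, sign kept]
  = -(7|13)    [33 ≡ 7 mod 13]
  = -(13|7)    [QR: 13 ≡ 1 mod 4, sign kept]
  = -(6|7)    [13 ≡ 6 mod 7]
  = -(3|7)    [7 ≡ 7 mod 8 ⇒ (2|7) = +1]
  = (7|3)    [QR: both ≡ 3 mod 4, sign flips]
  = (1|3)    [7 ≡ 1 mod 3]
  = 1    [(1|3) = 1]
The Legendre symbol is 1, so x^2 ≡ -6728 (mod 5987) has solution.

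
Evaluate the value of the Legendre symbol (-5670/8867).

(-5670/8867)
  = -(5670/8867)    [8867 ≡ 3 mod 4 ⇒ (-1/8867) = -1]
  = (2835/8867)    [8867 ≡ 3 mod 8 ⇒ (2/8867) = -1]
  = -(8867/2835)    [QR: both ≡ 3 mod 4, sign flips]
  = -(362/2835)    [8867 ≡ 362 mod 2835]
  = (181/2835)    [2835 ≡ 3 mod 8 ⇒ (2/2835) = -1]
  = (2835/181)    [QR: 181 ≡ 1 mod 4, sign kept]
  = (120/181)    [2835 ≡ 120 mod 181]
  = -(15/181)    [181 ≡ 5 mod 8 ⇒ (2/181)^3 = -1]
  = -(181/15)    [QR: 181 ≡ 1 mod 4, sign kept]
  = -(1/15)    [181 ≡ 1 mod 15]
  = -1    [(1/15) = 1]

-1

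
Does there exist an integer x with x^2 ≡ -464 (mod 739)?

Pull out -1: (-464|739) = (-1|739)·(464|739). Since 739 ≡ 3 (mod 4), (-1|739) = -1. Now have -(464|739).
Factor out 2: 464 = 2^4·29. Since 739 ≡ 3 (mod 8), (2|739) = -1, and (2|739)^4 = +1. Now have -(29|739).
29 ≡ 1 (mod 4), so quadratic reciprocity gives (29|739) = (739|29). Reduce: 739 ≡ 14 (mod 29). Now have -(14|29).
Factor out 2: 14 = 2·7. Since 29 ≡ 5 (mod 8), (2|29) = -1. Now have (7|29).
29 ≡ 1 (mod 4), so quadratic reciprocity gives (7|29) = (29|7). Reduce: 29 ≡ 1 (mod 7). Now have (1|7).
(1|7) = 1. Collecting the sign factors: 1.
The Legendre symbol is 1, so x^2 ≡ -464 (mod 739) has solution.

yes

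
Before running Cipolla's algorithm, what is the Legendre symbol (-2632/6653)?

(-2632/6653)
  = (4021/6653)    [-2632 ≡ 4021 mod 6653]
  = (6653/4021)    [QR: 4021 ≡ 1 mod 4, sign kept]
  = (2632/4021)    [6653 ≡ 2632 mod 4021]
  = -(329/4021)    [4021 ≡ 5 mod 8 ⇒ (2/4021)^3 = -1]
  = -(4021/329)    [QR: 329 ≡ 1 mod 4, sign kept]
  = -(73/329)    [4021 ≡ 73 mod 329]
  = -(329/73)    [QR: 73 ≡ 1 mod 4, sign kept]
  = -(37/73)    [329 ≡ 37 mod 73]
  = -(73/37)    [QR: 37 ≡ 1 mod 4, sign kept]
  = -(36/37)    [73 ≡ 36 mod 37]
  = -(9/37)    [37 ≡ 5 mod 8 ⇒ (2/37)^2 = +1]
  = -(37/9)    [QR: 9 ≡ 1 mod 4, sign kept]
  = -(1/9)    [37 ≡ 1 mod 9]
  = -1    [(1/9) = 1]

-1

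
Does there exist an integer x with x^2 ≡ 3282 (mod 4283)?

(3282/4283)
  = -(1641/4283)    [4283 ≡ 3 mod 8 ⇒ (2/4283) = -1]
  = -(4283/1641)    [QR: 1641 ≡ 1 mod 4, sign kept]
  = -(1001/1641)    [4283 ≡ 1001 mod 1641]
  = -(1641/1001)    [QR: 1001 ≡ 1 mod 4, sign kept]
  = -(640/1001)    [1641 ≡ 640 mod 1001]
  = -(5/1001)    [1001 ≡ 1 mod 8 ⇒ (2/1001)^7 = +1]
  = -(1001/5)    [QR: 5 ≡ 1 mod 4, sign kept]
  = -(1/5)    [1001 ≡ 1 mod 5]
  = -1    [(1/5) = 1]
(3282/4283) = -1, and 4283 is prime, so 3282 is not a quadratic residue mod 4283.

no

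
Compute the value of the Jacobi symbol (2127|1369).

(2127|1369)
  = (758|1369)    [2127 ≡ 758 mod 1369]
  = (379|1369)    [1369 ≡ 1 mod 8 ⇒ (2|1369) = +1]
  = (1369|379)    [QR: 1369 ≡ 1 mod 4, sign kept]
  = (232|379)    [1369 ≡ 232 mod 379]
  = -(29|379)    [379 ≡ 3 mod 8 ⇒ (2|379)^3 = -1]
  = -(379|29)    [QR: 29 ≡ 1 mod 4, sign kept]
  = -(2|29)    [379 ≡ 2 mod 29]
  = (1|29)    [29 ≡ 5 mod 8 ⇒ (2|29) = -1]
  = 1    [(1|29) = 1]

1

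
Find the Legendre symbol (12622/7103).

-1

(12622/7103)
  = (5519/7103)    [12622 ≡ 5519 mod 7103]
  = -(7103/5519)    [QR: both ≡ 3 mod 4, sign flips]
  = -(1584/5519)    [7103 ≡ 1584 mod 5519]
  = -(99/5519)    [5519 ≡ 7 mod 8 ⇒ (2/5519)^4 = +1]
  = (5519/99)    [QR: both ≡ 3 mod 4, sign flips]
  = (74/99)    [5519 ≡ 74 mod 99]
  = -(37/99)    [99 ≡ 3 mod 8 ⇒ (2/99) = -1]
  = -(99/37)    [QR: 37 ≡ 1 mod 4, sign kept]
  = -(25/37)    [99 ≡ 25 mod 37]
  = -(37/25)    [QR: 25 ≡ 1 mod 4, sign kept]
  = -(12/25)    [37 ≡ 12 mod 25]
  = -(3/25)    [25 ≡ 1 mod 8 ⇒ (2/25)^2 = +1]
  = -(25/3)    [QR: 25 ≡ 1 mod 4, sign kept]
  = -(1/3)    [25 ≡ 1 mod 3]
  = -1    [(1/3) = 1]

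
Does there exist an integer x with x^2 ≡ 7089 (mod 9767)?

7089 ≡ 1 (mod 4), so quadratic reciprocity gives (7089|9767) = (9767|7089). Reduce: 9767 ≡ 2678 (mod 7089). Now have (2678|7089).
Factor out 2: 2678 = 2·1339. Since 7089 ≡ 1 (mod 8), (2|7089) = +1. Now have (1339|7089).
7089 ≡ 1 (mod 4), so quadratic reciprocity gives (1339|7089) = (7089|1339). Reduce: 7089 ≡ 394 (mod 1339). Now have (394|1339).
Factor out 2: 394 = 2·197. Since 1339 ≡ 3 (mod 8), (2|1339) = -1. Now have -(197|1339).
197 ≡ 1 (mod 4), so quadratic reciprocity gives (197|1339) = (1339|197). Reduce: 1339 ≡ 157 (mod 197). Now have -(157|197).
157 ≡ 1 (mod 4), so quadratic reciprocity gives (157|197) = (197|157). Reduce: 197 ≡ 40 (mod 157). Now have -(40|157).
Factor out 2: 40 = 2^3·5. Since 157 ≡ 5 (mod 8), (2|157) = -1, and (2|157)^3 = -1. Now have (5|157).
5 ≡ 1 (mod 4), so quadratic reciprocity gives (5|157) = (157|5). Reduce: 157 ≡ 2 (mod 5). Now have (2|5).
Factor out 2: 2 = 2. Since 5 ≡ 5 (mod 8), (2|5) = -1. Now have -(1|5).
(1|5) = 1. Collecting the sign factors: -1.
(7089|9767) = -1, and 9767 is prime, so 7089 is not a quadratic residue mod 9767.

no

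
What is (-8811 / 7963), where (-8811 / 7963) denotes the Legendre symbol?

-1

Reduce the numerator: -8811 ≡ 7115 (mod 7963), so (-8811 / 7963) = (7115 / 7963).
Both 7115 ≡ 3 and 7963 ≡ 3 (mod 4), so reciprocity gives (7115 / 7963) = -(7963 / 7115). Reduce: 7963 ≡ 848 (mod 7115). Now have -(848 / 7115).
Factor out 2: 848 = 2^4·53. Since 7115 ≡ 3 (mod 8), (2 / 7115) = -1, and (2 / 7115)^4 = +1. Now have -(53 / 7115).
53 ≡ 1 (mod 4), so quadratic reciprocity gives (53 / 7115) = (7115 / 53). Reduce: 7115 ≡ 13 (mod 53). Now have -(13 / 53).
13 ≡ 1 (mod 4), so quadratic reciprocity gives (13 / 53) = (53 / 13). Reduce: 53 ≡ 1 (mod 13). Now have -(1 / 13).
(1 / 13) = 1. Collecting the sign factors: -1.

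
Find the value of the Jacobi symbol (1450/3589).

Factor out 2: 1450 = 2·725. Since 3589 ≡ 5 (mod 8), (2/3589) = -1. Now have -(725/3589).
725 ≡ 1 (mod 4), so quadratic reciprocity gives (725/3589) = (3589/725). Reduce: 3589 ≡ 689 (mod 725). Now have -(689/725).
689 ≡ 1 (mod 4), so quadratic reciprocity gives (689/725) = (725/689). Reduce: 725 ≡ 36 (mod 689). Now have -(36/689).
Factor out 2: 36 = 2^2·9. Since 689 ≡ 1 (mod 8), (2/689) = +1, and (2/689)^2 = +1. Now have -(9/689).
9 ≡ 1 (mod 4), so quadratic reciprocity gives (9/689) = (689/9). Reduce: 689 ≡ 5 (mod 9). Now have -(5/9).
5 ≡ 1 (mod 4), so quadratic reciprocity gives (5/9) = (9/5). Reduce: 9 ≡ 4 (mod 5). Now have -(4/5).
Factor out 2: 4 = 2^2. Since 5 ≡ 5 (mod 8), (2/5) = -1, and (2/5)^2 = +1. Now have -(1/5).
(1/5) = 1. Collecting the sign factors: -1.

-1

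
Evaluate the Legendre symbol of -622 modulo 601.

-1

Pull out -1: (-622/601) = (-1/601)·(622/601). Since 601 ≡ 1 (mod 4), (-1/601) = +1. Now have (622/601).
Reduce the numerator: 622 ≡ 21 (mod 601), so (622/601) = (21/601).
21 ≡ 1 (mod 4), so quadratic reciprocity gives (21/601) = (601/21). Reduce: 601 ≡ 13 (mod 21). Now have (13/21).
13 ≡ 1 (mod 4), so quadratic reciprocity gives (13/21) = (21/13). Reduce: 21 ≡ 8 (mod 13). Now have (8/13).
Factor out 2: 8 = 2^3. Since 13 ≡ 5 (mod 8), (2/13) = -1, and (2/13)^3 = -1. Now have -(1/13).
(1/13) = 1. Collecting the sign factors: -1.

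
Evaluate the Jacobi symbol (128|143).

(128|143)
  = (1|143)    [143 ≡ 7 mod 8 ⇒ (2|143)^7 = +1]
  = 1    [(1|143) = 1]

1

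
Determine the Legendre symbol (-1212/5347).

(-1212/5347)
  = -(1212/5347)    [5347 ≡ 3 mod 4 ⇒ (-1/5347) = -1]
  = -(303/5347)    [5347 ≡ 3 mod 8 ⇒ (2/5347)^2 = +1]
  = (5347/303)    [QR: both ≡ 3 mod 4, sign flips]
  = (196/303)    [5347 ≡ 196 mod 303]
  = (49/303)    [303 ≡ 7 mod 8 ⇒ (2/303)^2 = +1]
  = (303/49)    [QR: 49 ≡ 1 mod 4, sign kept]
  = (9/49)    [303 ≡ 9 mod 49]
  = (49/9)    [QR: 9 ≡ 1 mod 4, sign kept]
  = (4/9)    [49 ≡ 4 mod 9]
  = (1/9)    [9 ≡ 1 mod 8 ⇒ (2/9)^2 = +1]
  = 1    [(1/9) = 1]

1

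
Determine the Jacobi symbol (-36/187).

-1

(-36/187)
  = -(36/187)    [187 ≡ 3 mod 4 ⇒ (-1/187) = -1]
  = -(9/187)    [187 ≡ 3 mod 8 ⇒ (2/187)^2 = +1]
  = -(187/9)    [QR: 9 ≡ 1 mod 4, sign kept]
  = -(7/9)    [187 ≡ 7 mod 9]
  = -(9/7)    [QR: 9 ≡ 1 mod 4, sign kept]
  = -(2/7)    [9 ≡ 2 mod 7]
  = -(1/7)    [7 ≡ 7 mod 8 ⇒ (2/7) = +1]
  = -1    [(1/7) = 1]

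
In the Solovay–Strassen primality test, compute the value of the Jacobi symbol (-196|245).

0

Pull out -1: (-196|245) = (-1|245)·(196|245). Since 245 ≡ 1 (mod 4), (-1|245) = +1. Now have (196|245).
Factor out 2: 196 = 2^2·49. Since 245 ≡ 5 (mod 8), (2|245) = -1, and (2|245)^2 = +1. Now have (49|245).
49 ≡ 1 (mod 4), so quadratic reciprocity gives (49|245) = (245|49). Reduce: 245 ≡ 0 (mod 49). Now have (0|49).
The numerator is now 0 with denominator 49 > 1: the symbol is 0.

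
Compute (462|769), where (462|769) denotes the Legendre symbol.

(462|769)
  = (231|769)    [769 ≡ 1 mod 8 ⇒ (2|769) = +1]
  = (769|231)    [QR: 769 ≡ 1 mod 4, sign kept]
  = (76|231)    [769 ≡ 76 mod 231]
  = (19|231)    [231 ≡ 7 mod 8 ⇒ (2|231)^2 = +1]
  = -(231|19)    [QR: both ≡ 3 mod 4, sign flips]
  = -(3|19)    [231 ≡ 3 mod 19]
  = (19|3)    [QR: both ≡ 3 mod 4, sign flips]
  = (1|3)    [19 ≡ 1 mod 3]
  = 1    [(1|3) = 1]

1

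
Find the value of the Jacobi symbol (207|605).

605 ≡ 1 (mod 4), so quadratic reciprocity gives (207|605) = (605|207). Reduce: 605 ≡ 191 (mod 207). Now have (191|207).
Both 191 ≡ 3 and 207 ≡ 3 (mod 4), so reciprocity gives (191|207) = -(207|191). Reduce: 207 ≡ 16 (mod 191). Now have -(16|191).
Factor out 2: 16 = 2^4. Since 191 ≡ 7 (mod 8), (2|191) = +1, and (2|191)^4 = +1. Now have -(1|191).
(1|191) = 1. Collecting the sign factors: -1.

-1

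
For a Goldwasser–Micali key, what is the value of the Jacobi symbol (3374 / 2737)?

(3374 / 2737)
  = (637 / 2737)    [3374 ≡ 637 mod 2737]
  = (2737 / 637)    [QR: 637 ≡ 1 mod 4, sign kept]
  = (189 / 637)    [2737 ≡ 189 mod 637]
  = (637 / 189)    [QR: 189 ≡ 1 mod 4, sign kept]
  = (70 / 189)    [637 ≡ 70 mod 189]
  = -(35 / 189)    [189 ≡ 5 mod 8 ⇒ (2 / 189) = -1]
  = -(189 / 35)    [QR: 189 ≡ 1 mod 4, sign kept]
  = -(14 / 35)    [189 ≡ 14 mod 35]
  = (7 / 35)    [35 ≡ 3 mod 8 ⇒ (2 / 35) = -1]
  = -(35 / 7)    [QR: both ≡ 3 mod 4, sign flips]
  = -(0 / 7)    [35 ≡ 0 mod 7]
  = 0    [numerator 0, gcd > 1]

0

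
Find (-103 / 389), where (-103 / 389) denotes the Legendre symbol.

-1

(-103 / 389)
  = (103 / 389)    [389 ≡ 1 mod 4 ⇒ (-1 / 389) = +1]
  = (389 / 103)    [QR: 389 ≡ 1 mod 4, sign kept]
  = (80 / 103)    [389 ≡ 80 mod 103]
  = (5 / 103)    [103 ≡ 7 mod 8 ⇒ (2 / 103)^4 = +1]
  = (103 / 5)    [QR: 5 ≡ 1 mod 4, sign kept]
  = (3 / 5)    [103 ≡ 3 mod 5]
  = (5 / 3)    [QR: 5 ≡ 1 mod 4, sign kept]
  = (2 / 3)    [5 ≡ 2 mod 3]
  = -(1 / 3)    [3 ≡ 3 mod 8 ⇒ (2 / 3) = -1]
  = -1    [(1 / 3) = 1]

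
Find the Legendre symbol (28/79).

-1

Factor out 2: 28 = 2^2·7. Since 79 ≡ 7 (mod 8), (2/79) = +1, and (2/79)^2 = +1. Now have (7/79).
Both 7 ≡ 3 and 79 ≡ 3 (mod 4), so reciprocity gives (7/79) = -(79/7). Reduce: 79 ≡ 2 (mod 7). Now have -(2/7).
Factor out 2: 2 = 2. Since 7 ≡ 7 (mod 8), (2/7) = +1. Now have -(1/7).
(1/7) = 1. Collecting the sign factors: -1.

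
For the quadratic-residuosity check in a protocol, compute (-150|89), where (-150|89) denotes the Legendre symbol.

Reduce the numerator: -150 ≡ 28 (mod 89), so (-150|89) = (28|89).
Factor out 2: 28 = 2^2·7. Since 89 ≡ 1 (mod 8), (2|89) = +1, and (2|89)^2 = +1. Now have (7|89).
89 ≡ 1 (mod 4), so quadratic reciprocity gives (7|89) = (89|7). Reduce: 89 ≡ 5 (mod 7). Now have (5|7).
5 ≡ 1 (mod 4), so quadratic reciprocity gives (5|7) = (7|5). Reduce: 7 ≡ 2 (mod 5). Now have (2|5).
Factor out 2: 2 = 2. Since 5 ≡ 5 (mod 8), (2|5) = -1. Now have -(1|5).
(1|5) = 1. Collecting the sign factors: -1.

-1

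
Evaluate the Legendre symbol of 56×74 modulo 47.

1

By multiplicativity, (56·74 / 47) = (56 / 47)·(74 / 47).
First factor (56 / 47):
(56 / 47)
  = (9 / 47)    [56 ≡ 9 mod 47]
  = (47 / 9)    [QR: 9 ≡ 1 mod 4, sign kept]
  = (2 / 9)    [47 ≡ 2 mod 9]
  = (1 / 9)    [9 ≡ 1 mod 8 ⇒ (2 / 9) = +1]
  = 1    [(1 / 9) = 1]
Second factor (74 / 47):
(74 / 47)
  = (27 / 47)    [74 ≡ 27 mod 47]
  = -(47 / 27)    [QR: both ≡ 3 mod 4, sign flips]
  = -(20 / 27)    [47 ≡ 20 mod 27]
  = -(5 / 27)    [27 ≡ 3 mod 8 ⇒ (2 / 27)^2 = +1]
  = -(27 / 5)    [QR: 5 ≡ 1 mod 4, sign kept]
  = -(2 / 5)    [27 ≡ 2 mod 5]
  = (1 / 5)    [5 ≡ 5 mod 8 ⇒ (2 / 5) = -1]
  = 1    [(1 / 5) = 1]
Product: (1)·(1) = 1.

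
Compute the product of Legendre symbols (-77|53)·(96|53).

By multiplicativity, (-77·96|53) = (-77|53)·(96|53).
First factor (-77|53):
(-77|53)
  = (77|53)    [53 ≡ 1 mod 4 ⇒ (-1|53) = +1]
  = (24|53)    [77 ≡ 24 mod 53]
  = -(3|53)    [53 ≡ 5 mod 8 ⇒ (2|53)^3 = -1]
  = -(53|3)    [QR: 53 ≡ 1 mod 4, sign kept]
  = -(2|3)    [53 ≡ 2 mod 3]
  = (1|3)    [3 ≡ 3 mod 8 ⇒ (2|3) = -1]
  = 1    [(1|3) = 1]
Second factor (96|53):
(96|53)
  = (43|53)    [96 ≡ 43 mod 53]
  = (53|43)    [QR: 53 ≡ 1 mod 4, sign kept]
  = (10|43)    [53 ≡ 10 mod 43]
  = -(5|43)    [43 ≡ 3 mod 8 ⇒ (2|43) = -1]
  = -(43|5)    [QR: 5 ≡ 1 mod 4, sign kept]
  = -(3|5)    [43 ≡ 3 mod 5]
  = -(5|3)    [QR: 5 ≡ 1 mod 4, sign kept]
  = -(2|3)    [5 ≡ 2 mod 3]
  = (1|3)    [3 ≡ 3 mod 8 ⇒ (2|3) = -1]
  = 1    [(1|3) = 1]
Product: (1)·(1) = 1.

1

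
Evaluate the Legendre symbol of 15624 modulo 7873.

(15624/7873)
  = (7751/7873)    [15624 ≡ 7751 mod 7873]
  = (7873/7751)    [QR: 7873 ≡ 1 mod 4, sign kept]
  = (122/7751)    [7873 ≡ 122 mod 7751]
  = (61/7751)    [7751 ≡ 7 mod 8 ⇒ (2/7751) = +1]
  = (7751/61)    [QR: 61 ≡ 1 mod 4, sign kept]
  = (4/61)    [7751 ≡ 4 mod 61]
  = (1/61)    [61 ≡ 5 mod 8 ⇒ (2/61)^2 = +1]
  = 1    [(1/61) = 1]

1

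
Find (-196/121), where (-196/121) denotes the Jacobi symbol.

1

Pull out -1: (-196/121) = (-1/121)·(196/121). Since 121 ≡ 1 (mod 4), (-1/121) = +1. Now have (196/121).
Reduce the numerator: 196 ≡ 75 (mod 121), so (196/121) = (75/121).
121 ≡ 1 (mod 4), so quadratic reciprocity gives (75/121) = (121/75). Reduce: 121 ≡ 46 (mod 75). Now have (46/75).
Factor out 2: 46 = 2·23. Since 75 ≡ 3 (mod 8), (2/75) = -1. Now have -(23/75).
Both 23 ≡ 3 and 75 ≡ 3 (mod 4), so reciprocity gives (23/75) = -(75/23). Reduce: 75 ≡ 6 (mod 23). Now have (6/23).
Factor out 2: 6 = 2·3. Since 23 ≡ 7 (mod 8), (2/23) = +1. Now have (3/23).
Both 3 ≡ 3 and 23 ≡ 3 (mod 4), so reciprocity gives (3/23) = -(23/3). Reduce: 23 ≡ 2 (mod 3). Now have -(2/3).
Factor out 2: 2 = 2. Since 3 ≡ 3 (mod 8), (2/3) = -1. Now have (1/3).
(1/3) = 1. Collecting the sign factors: 1.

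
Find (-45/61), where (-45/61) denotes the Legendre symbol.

1

(-45/61)
  = (45/61)    [61 ≡ 1 mod 4 ⇒ (-1/61) = +1]
  = (61/45)    [QR: 45 ≡ 1 mod 4, sign kept]
  = (16/45)    [61 ≡ 16 mod 45]
  = (1/45)    [45 ≡ 5 mod 8 ⇒ (2/45)^4 = +1]
  = 1    [(1/45) = 1]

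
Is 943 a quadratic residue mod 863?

Reduce the numerator: 943 ≡ 80 (mod 863), so (943|863) = (80|863).
Factor out 2: 80 = 2^4·5. Since 863 ≡ 7 (mod 8), (2|863) = +1, and (2|863)^4 = +1. Now have (5|863).
5 ≡ 1 (mod 4), so quadratic reciprocity gives (5|863) = (863|5). Reduce: 863 ≡ 3 (mod 5). Now have (3|5).
5 ≡ 1 (mod 4), so quadratic reciprocity gives (3|5) = (5|3). Reduce: 5 ≡ 2 (mod 3). Now have (2|3).
Factor out 2: 2 = 2. Since 3 ≡ 3 (mod 8), (2|3) = -1. Now have -(1|3).
(1|3) = 1. Collecting the sign factors: -1.
The Legendre symbol is -1, so x^2 ≡ 943 (mod 863) has no solution.

no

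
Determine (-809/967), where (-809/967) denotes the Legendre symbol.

(-809/967)
  = (158/967)    [-809 ≡ 158 mod 967]
  = (79/967)    [967 ≡ 7 mod 8 ⇒ (2/967) = +1]
  = -(967/79)    [QR: both ≡ 3 mod 4, sign flips]
  = -(19/79)    [967 ≡ 19 mod 79]
  = (79/19)    [QR: both ≡ 3 mod 4, sign flips]
  = (3/19)    [79 ≡ 3 mod 19]
  = -(19/3)    [QR: both ≡ 3 mod 4, sign flips]
  = -(1/3)    [19 ≡ 1 mod 3]
  = -1    [(1/3) = 1]

-1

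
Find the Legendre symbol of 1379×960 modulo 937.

-1

By multiplicativity, (1379·960/937) = (1379/937)·(960/937).
First factor (1379/937):
(1379/937)
  = (442/937)    [1379 ≡ 442 mod 937]
  = (221/937)    [937 ≡ 1 mod 8 ⇒ (2/937) = +1]
  = (937/221)    [QR: 221 ≡ 1 mod 4, sign kept]
  = (53/221)    [937 ≡ 53 mod 221]
  = (221/53)    [QR: 53 ≡ 1 mod 4, sign kept]
  = (9/53)    [221 ≡ 9 mod 53]
  = (53/9)    [QR: 9 ≡ 1 mod 4, sign kept]
  = (8/9)    [53 ≡ 8 mod 9]
  = (1/9)    [9 ≡ 1 mod 8 ⇒ (2/9)^3 = +1]
  = 1    [(1/9) = 1]
Second factor (960/937):
(960/937)
  = (23/937)    [960 ≡ 23 mod 937]
  = (937/23)    [QR: 937 ≡ 1 mod 4, sign kept]
  = (17/23)    [937 ≡ 17 mod 23]
  = (23/17)    [QR: 17 ≡ 1 mod 4, sign kept]
  = (6/17)    [23 ≡ 6 mod 17]
  = (3/17)    [17 ≡ 1 mod 8 ⇒ (2/17) = +1]
  = (17/3)    [QR: 17 ≡ 1 mod 4, sign kept]
  = (2/3)    [17 ≡ 2 mod 3]
  = -(1/3)    [3 ≡ 3 mod 8 ⇒ (2/3) = -1]
  = -1    [(1/3) = 1]
Product: (1)·(-1) = -1.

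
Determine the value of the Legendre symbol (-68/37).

Pull out -1: (-68/37) = (-1/37)·(68/37). Since 37 ≡ 1 (mod 4), (-1/37) = +1. Now have (68/37).
Reduce the numerator: 68 ≡ 31 (mod 37), so (68/37) = (31/37).
37 ≡ 1 (mod 4), so quadratic reciprocity gives (31/37) = (37/31). Reduce: 37 ≡ 6 (mod 31). Now have (6/31).
Factor out 2: 6 = 2·3. Since 31 ≡ 7 (mod 8), (2/31) = +1. Now have (3/31).
Both 3 ≡ 3 and 31 ≡ 3 (mod 4), so reciprocity gives (3/31) = -(31/3). Reduce: 31 ≡ 1 (mod 3). Now have -(1/3).
(1/3) = 1. Collecting the sign factors: -1.

-1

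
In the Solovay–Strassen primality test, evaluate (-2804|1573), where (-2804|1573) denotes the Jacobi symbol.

(-2804|1573)
  = (342|1573)    [-2804 ≡ 342 mod 1573]
  = -(171|1573)    [1573 ≡ 5 mod 8 ⇒ (2|1573) = -1]
  = -(1573|171)    [QR: 1573 ≡ 1 mod 4, sign kept]
  = -(34|171)    [1573 ≡ 34 mod 171]
  = (17|171)    [171 ≡ 3 mod 8 ⇒ (2|171) = -1]
  = (171|17)    [QR: 17 ≡ 1 mod 4, sign kept]
  = (1|17)    [171 ≡ 1 mod 17]
  = 1    [(1|17) = 1]

1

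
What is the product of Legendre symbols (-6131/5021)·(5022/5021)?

By multiplicativity, (-6131·5022/5021) = (-6131/5021)·(5022/5021).
First factor (-6131/5021):
Reduce the numerator: -6131 ≡ 3911 (mod 5021), so (-6131/5021) = (3911/5021).
5021 ≡ 1 (mod 4), so quadratic reciprocity gives (3911/5021) = (5021/3911). Reduce: 5021 ≡ 1110 (mod 3911). Now have (1110/3911).
Factor out 2: 1110 = 2·555. Since 3911 ≡ 7 (mod 8), (2/3911) = +1. Now have (555/3911).
Both 555 ≡ 3 and 3911 ≡ 3 (mod 4), so reciprocity gives (555/3911) = -(3911/555). Reduce: 3911 ≡ 26 (mod 555). Now have -(26/555).
Factor out 2: 26 = 2·13. Since 555 ≡ 3 (mod 8), (2/555) = -1. Now have (13/555).
13 ≡ 1 (mod 4), so quadratic reciprocity gives (13/555) = (555/13). Reduce: 555 ≡ 9 (mod 13). Now have (9/13).
9 ≡ 1 (mod 4), so quadratic reciprocity gives (9/13) = (13/9). Reduce: 13 ≡ 4 (mod 9). Now have (4/9).
Factor out 2: 4 = 2^2. Since 9 ≡ 1 (mod 8), (2/9) = +1, and (2/9)^2 = +1. Now have (1/9).
(1/9) = 1. Collecting the sign factors: 1.
Second factor (5022/5021):
Reduce the numerator: 5022 ≡ 1 (mod 5021), so (5022/5021) = (1/5021).
(1/5021) = 1. Collecting the sign factors: 1.
Product: (1)·(1) = 1.

1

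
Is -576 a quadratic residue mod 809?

yes

(-576/809)
  = (233/809)    [-576 ≡ 233 mod 809]
  = (809/233)    [QR: 233 ≡ 1 mod 4, sign kept]
  = (110/233)    [809 ≡ 110 mod 233]
  = (55/233)    [233 ≡ 1 mod 8 ⇒ (2/233) = +1]
  = (233/55)    [QR: 233 ≡ 1 mod 4, sign kept]
  = (13/55)    [233 ≡ 13 mod 55]
  = (55/13)    [QR: 13 ≡ 1 mod 4, sign kept]
  = (3/13)    [55 ≡ 3 mod 13]
  = (13/3)    [QR: 13 ≡ 1 mod 4, sign kept]
  = (1/3)    [13 ≡ 1 mod 3]
  = 1    [(1/3) = 1]
(-576/809) = 1, and 809 is prime, so -576 is a quadratic residue mod 809.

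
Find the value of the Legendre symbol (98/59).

Reduce the numerator: 98 ≡ 39 (mod 59), so (98/59) = (39/59).
Both 39 ≡ 3 and 59 ≡ 3 (mod 4), so reciprocity gives (39/59) = -(59/39). Reduce: 59 ≡ 20 (mod 39). Now have -(20/39).
Factor out 2: 20 = 2^2·5. Since 39 ≡ 7 (mod 8), (2/39) = +1, and (2/39)^2 = +1. Now have -(5/39).
5 ≡ 1 (mod 4), so quadratic reciprocity gives (5/39) = (39/5). Reduce: 39 ≡ 4 (mod 5). Now have -(4/5).
Factor out 2: 4 = 2^2. Since 5 ≡ 5 (mod 8), (2/5) = -1, and (2/5)^2 = +1. Now have -(1/5).
(1/5) = 1. Collecting the sign factors: -1.

-1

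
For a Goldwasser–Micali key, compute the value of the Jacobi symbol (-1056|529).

1

Pull out -1: (-1056|529) = (-1|529)·(1056|529). Since 529 ≡ 1 (mod 4), (-1|529) = +1. Now have (1056|529).
Reduce the numerator: 1056 ≡ 527 (mod 529), so (1056|529) = (527|529).
529 ≡ 1 (mod 4), so quadratic reciprocity gives (527|529) = (529|527). Reduce: 529 ≡ 2 (mod 527). Now have (2|527).
Factor out 2: 2 = 2. Since 527 ≡ 7 (mod 8), (2|527) = +1. Now have (1|527).
(1|527) = 1. Collecting the sign factors: 1.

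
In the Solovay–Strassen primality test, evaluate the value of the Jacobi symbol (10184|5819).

(10184|5819)
  = (4365|5819)    [10184 ≡ 4365 mod 5819]
  = (5819|4365)    [QR: 4365 ≡ 1 mod 4, sign kept]
  = (1454|4365)    [5819 ≡ 1454 mod 4365]
  = -(727|4365)    [4365 ≡ 5 mod 8 ⇒ (2|4365) = -1]
  = -(4365|727)    [QR: 4365 ≡ 1 mod 4, sign kept]
  = -(3|727)    [4365 ≡ 3 mod 727]
  = (727|3)    [QR: both ≡ 3 mod 4, sign flips]
  = (1|3)    [727 ≡ 1 mod 3]
  = 1    [(1|3) = 1]

1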